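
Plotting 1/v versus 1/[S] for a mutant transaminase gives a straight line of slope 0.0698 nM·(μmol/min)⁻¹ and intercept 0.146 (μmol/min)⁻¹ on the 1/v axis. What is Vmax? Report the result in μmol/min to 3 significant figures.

6.85 μmol/min

The y-intercept of a Lineweaver–Burk plot equals 1/Vmax, so Vmax = 1/0.146 = 6.85 μmol/min.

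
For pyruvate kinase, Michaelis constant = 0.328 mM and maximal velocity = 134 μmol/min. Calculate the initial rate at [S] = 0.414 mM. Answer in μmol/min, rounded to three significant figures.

v = Vmax·[S]/(Km + [S]) = 134 × 0.414 / (0.328 + 0.414)
  = 55.48 / 0.7420 = 74.8 μmol/min.

74.8 μmol/min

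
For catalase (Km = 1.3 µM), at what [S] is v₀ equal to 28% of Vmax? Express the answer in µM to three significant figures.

v/Vmax = [S]/(Km+[S]) = 0.28, so [S] = Km·0.28/(1 − 0.28) = 1.3 × 0.3889.
[S] = 0.506 µM.

0.506 µM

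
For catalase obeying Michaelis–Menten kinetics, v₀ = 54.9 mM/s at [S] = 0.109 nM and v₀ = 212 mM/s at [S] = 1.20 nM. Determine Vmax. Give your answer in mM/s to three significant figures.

In reciprocal form, 1/v = (Km/Vmax)·(1/[S]) + 1/Vmax. The two points give (1/[S], 1/v) = (9.174, 0.01821) and (0.8333, 0.004717).
Slope = (0.01821 − 0.004717)/(9.174 − 0.8333) = 0.001618; intercept = 0.01821 − 0.001618×9.174 = 0.003368.
Vmax = 1/intercept = 297 mM/s; Km = slope × Vmax = 0.001618 × 297 = 0.480 nM.

297 mM/s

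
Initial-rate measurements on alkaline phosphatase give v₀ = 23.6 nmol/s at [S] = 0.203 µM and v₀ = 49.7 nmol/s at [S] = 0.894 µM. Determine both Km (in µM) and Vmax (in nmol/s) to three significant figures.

Km = 0.430 µM; Vmax = 73.6 nmol/s

From v = Vmax[S]/(Km+[S]), each point gives Vmax = v(Km+[S])/[S].
Equating: 23.6(Km+0.203)/0.203 = 49.7(Km+0.894)/0.894.
116.3·Km + 23.6 = 55.59·Km + 49.7, so (116.3 − 55.59)·Km = 49.7 − 23.6.
Km = 26.10/60.66 = 0.430 µM; then Vmax = 23.6(0.430+0.203)/0.203 = 73.6 nmol/s.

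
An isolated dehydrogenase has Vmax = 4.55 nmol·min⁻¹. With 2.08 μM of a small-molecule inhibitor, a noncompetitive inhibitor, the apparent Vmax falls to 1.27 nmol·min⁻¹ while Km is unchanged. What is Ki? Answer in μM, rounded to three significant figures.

Noncompetitive: Vmax,app = Vmax/α with α = 1 + [I]/Ki.
α = Vmax/Vmax,app = 4.55/1.27 = 3.583.
Since α = 1 + [I]/Ki, [I]/Ki = 3.583 − 1 = 2.583 and Ki = 2.08/2.583 = 0.805 μM.

0.805 μM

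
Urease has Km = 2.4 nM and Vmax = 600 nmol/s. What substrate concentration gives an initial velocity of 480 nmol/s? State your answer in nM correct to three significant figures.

The required fractional saturation is v/Vmax = 480/600 = 0.8000.
Then [S]/(Km+[S]) = 0.8000 ⇒ [S] = 2.4 × 0.8000/(1 − 0.8000) = 9.60 nM.

9.60 nM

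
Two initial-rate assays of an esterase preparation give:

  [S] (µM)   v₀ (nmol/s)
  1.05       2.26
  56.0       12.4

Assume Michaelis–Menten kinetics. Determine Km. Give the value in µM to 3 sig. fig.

In reciprocal form, 1/v = (Km/Vmax)·(1/[S]) + 1/Vmax. The two points give (1/[S], 1/v) = (0.9524, 0.4425) and (0.01786, 0.08065).
Slope = (0.4425 − 0.08065)/(0.9524 − 0.01786) = 0.3872; intercept = 0.4425 − 0.3872×0.9524 = 0.07373.
Vmax = 1/intercept = 13.6 nmol/s; Km = slope × Vmax = 0.3872 × 13.6 = 5.25 µM.

5.25 µM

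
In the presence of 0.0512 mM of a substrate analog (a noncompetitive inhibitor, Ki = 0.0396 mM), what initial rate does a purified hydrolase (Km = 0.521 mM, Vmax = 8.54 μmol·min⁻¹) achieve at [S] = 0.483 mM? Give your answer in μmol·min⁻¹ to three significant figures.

1.79 μmol·min⁻¹

With α = 1 + [I]/Ki = 1 + 0.0512/0.0396 = 2.293, the noncompetitive rate law is v = (Vmax/α)·[S] / (Km + [S]).
v = (8.54/2.293)×0.483 / (0.521 + 0.483) = 1.799/1.004 = 1.79 μmol·min⁻¹.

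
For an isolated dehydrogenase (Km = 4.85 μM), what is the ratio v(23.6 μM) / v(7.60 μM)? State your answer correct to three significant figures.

1.36

Since Vmax cancels, v₂/v₁ = [S]₂(Km+[S]₁) / [S]₁(Km+[S]₂).
= 23.6×(4.85+7.60) / (7.60×(4.85+23.6)) = 293.8/216.2 = 1.36.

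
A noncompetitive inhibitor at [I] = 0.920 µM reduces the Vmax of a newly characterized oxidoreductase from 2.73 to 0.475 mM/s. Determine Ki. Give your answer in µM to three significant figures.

0.194 µM

Noncompetitive: Vmax,app = Vmax/α with α = 1 + [I]/Ki.
α = Vmax/Vmax,app = 2.73/0.475 = 5.747.
Since α = 1 + [I]/Ki, [I]/Ki = 5.747 − 1 = 4.747 and Ki = 0.920/4.747 = 0.194 µM.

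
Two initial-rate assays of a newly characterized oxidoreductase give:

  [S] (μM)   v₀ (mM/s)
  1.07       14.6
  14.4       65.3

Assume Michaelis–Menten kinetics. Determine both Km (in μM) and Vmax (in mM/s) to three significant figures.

From v = Vmax[S]/(Km+[S]), each point gives Vmax = v(Km+[S])/[S].
Equating: 14.6(Km+1.07)/1.07 = 65.3(Km+14.4)/14.4.
13.64·Km + 14.6 = 4.535·Km + 65.3, so (13.64 − 4.535)·Km = 65.3 − 14.6.
Km = 50.70/9.110 = 5.57 μM; then Vmax = 14.6(5.57+1.07)/1.07 = 90.5 mM/s.

Km = 5.57 μM; Vmax = 90.5 mM/s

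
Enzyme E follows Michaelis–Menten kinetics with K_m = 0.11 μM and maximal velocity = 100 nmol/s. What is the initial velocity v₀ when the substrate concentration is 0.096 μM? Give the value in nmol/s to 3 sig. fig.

46.6 nmol/s

[S]/(Km+[S]) = 0.096/0.2060 = 0.4660, the fractional saturation.
v = 0.4660 × Vmax = 0.4660 × 100 = 46.6 nmol/s.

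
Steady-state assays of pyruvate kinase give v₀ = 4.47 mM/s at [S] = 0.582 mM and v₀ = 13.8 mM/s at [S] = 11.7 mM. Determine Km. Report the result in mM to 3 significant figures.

From v = Vmax[S]/(Km+[S]), each point gives Vmax = v(Km+[S])/[S].
Equating: 4.47(Km+0.582)/0.582 = 13.8(Km+11.7)/11.7.
7.680·Km + 4.47 = 1.179·Km + 13.8, so (7.680 − 1.179)·Km = 13.8 − 4.47.
Km = 9.330/6.501 = 1.44 mM; then Vmax = 4.47(1.44+0.582)/0.582 = 15.5 mM/s.

1.44 mM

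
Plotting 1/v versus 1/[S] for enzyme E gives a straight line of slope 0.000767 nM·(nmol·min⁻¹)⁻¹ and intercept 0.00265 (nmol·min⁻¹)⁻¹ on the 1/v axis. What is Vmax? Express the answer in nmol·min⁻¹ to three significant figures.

377 nmol·min⁻¹

The y-intercept of a Lineweaver–Burk plot equals 1/Vmax, so Vmax = 1/0.00265 = 377 nmol·min⁻¹.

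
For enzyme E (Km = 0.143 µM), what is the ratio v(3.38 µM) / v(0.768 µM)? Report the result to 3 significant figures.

The fractional saturations are [S]/(Km+[S]) = 0.768/0.9110 = 0.8430 and 3.38/3.523 = 0.9594.
v₂/v₁ is just their ratio: 0.9594/0.8430 = 1.14.

1.14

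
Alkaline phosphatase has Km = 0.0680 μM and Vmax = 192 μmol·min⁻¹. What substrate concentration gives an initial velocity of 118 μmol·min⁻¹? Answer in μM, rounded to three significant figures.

The required fractional saturation is v/Vmax = 118/192 = 0.6146.
Then [S]/(Km+[S]) = 0.6146 ⇒ [S] = 0.0680 × 0.6146/(1 − 0.6146) = 0.108 μM.

0.108 μM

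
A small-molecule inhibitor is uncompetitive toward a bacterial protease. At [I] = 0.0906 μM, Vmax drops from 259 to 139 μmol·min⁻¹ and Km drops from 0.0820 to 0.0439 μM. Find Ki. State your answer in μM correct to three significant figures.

0.105 μM

Uncompetitive: Vmax,app = Vmax/α (and Km,app = Km/α) with α = 1 + [I]/Ki.
α = Vmax/Vmax,app = 259/139 = 1.863.
Since α = 1 + [I]/Ki, [I]/Ki = 1.863 − 1 = 0.8633 and Ki = 0.0906/0.8633 = 0.105 μM.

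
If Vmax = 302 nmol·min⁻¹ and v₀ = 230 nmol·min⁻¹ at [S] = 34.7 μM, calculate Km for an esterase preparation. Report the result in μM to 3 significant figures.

v/Vmax = 230/302 = 0.7616 = [S]/(Km+[S]).
So Km + [S] = [S]/0.7616 = 45.56 μM, giving Km = 45.56 − 34.7 = 10.9 μM.

10.9 μM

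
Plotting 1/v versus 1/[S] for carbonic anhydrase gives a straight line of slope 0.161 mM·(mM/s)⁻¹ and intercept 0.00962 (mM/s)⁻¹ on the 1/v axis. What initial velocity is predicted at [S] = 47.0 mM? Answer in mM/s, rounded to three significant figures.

76.7 mM/s

The y-intercept is 1/Vmax, so Vmax = 1/0.00962 = 104 mM/s.
The slope is Km/Vmax, so Km = 0.161 × 104 = 16.7 mM.
Then v = 104 × 47.0/(16.7 + 47.0) = 76.7 mM/s.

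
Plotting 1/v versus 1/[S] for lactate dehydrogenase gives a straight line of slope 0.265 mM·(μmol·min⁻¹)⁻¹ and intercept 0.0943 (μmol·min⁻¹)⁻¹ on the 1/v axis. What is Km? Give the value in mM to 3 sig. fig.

2.81 mM

y-intercept = 1/Vmax ⇒ Vmax = 10.6 μmol·min⁻¹; slope = Km/Vmax ⇒ Km = slope × Vmax.
Km = 0.265 × 10.6 = 2.81 mM.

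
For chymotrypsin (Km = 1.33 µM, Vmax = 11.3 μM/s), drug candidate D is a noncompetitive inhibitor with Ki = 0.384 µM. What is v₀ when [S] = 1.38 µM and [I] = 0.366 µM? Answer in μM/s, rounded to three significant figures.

α = 1 + [I]/Ki = 1 + 0.366/0.384 = 1.953.
For a noncompetitive inhibitor, Vmax is reduced to Vmax/α while Km is unchanged: Km,app = 1.33 µM, Vmax,app = 5.79 μM/s.
v = Vmax,app·[S]/(Km,app + [S]) = 5.79 × 1.38/(1.33 + 1.38) = 2.95 μM/s.

2.95 μM/s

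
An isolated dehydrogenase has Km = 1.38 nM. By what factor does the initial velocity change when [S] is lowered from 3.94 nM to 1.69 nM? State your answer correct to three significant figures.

0.743

Since Vmax cancels, v₂/v₁ = [S]₂(Km+[S]₁) / [S]₁(Km+[S]₂).
= 1.69×(1.38+3.94) / (3.94×(1.38+1.69)) = 8.991/12.10 = 0.743.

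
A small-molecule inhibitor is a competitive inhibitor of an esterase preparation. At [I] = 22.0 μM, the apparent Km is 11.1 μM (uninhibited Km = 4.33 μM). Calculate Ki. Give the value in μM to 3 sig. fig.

Competitive: Km,app = α·Km with α = 1 + [I]/Ki.
α = Km,app/Km = 11.1/4.33 = 2.564.
Since α = 1 + [I]/Ki, [I]/Ki = 2.564 − 1 = 1.564 and Ki = 22.0/1.564 = 14.1 μM.

14.1 μM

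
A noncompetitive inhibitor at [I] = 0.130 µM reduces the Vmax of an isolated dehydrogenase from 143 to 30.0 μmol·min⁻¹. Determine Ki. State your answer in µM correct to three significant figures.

0.0345 µM

Noncompetitive: Vmax,app = Vmax/α with α = 1 + [I]/Ki.
α = Vmax/Vmax,app = 143/30.0 = 4.767.
Ki = [I]/(α − 1) = 0.130/3.767 = 0.0345 µM.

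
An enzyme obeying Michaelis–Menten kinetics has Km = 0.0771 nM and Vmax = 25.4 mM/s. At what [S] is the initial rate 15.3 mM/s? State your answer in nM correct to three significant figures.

0.117 nM

Rearranging v = Vmax[S]/(Km+[S]) gives [S] = Km·v/(Vmax − v).
[S] = 0.0771 × 15.3 / (25.4 − 15.3) = 1.180/10.10 = 0.117 nM.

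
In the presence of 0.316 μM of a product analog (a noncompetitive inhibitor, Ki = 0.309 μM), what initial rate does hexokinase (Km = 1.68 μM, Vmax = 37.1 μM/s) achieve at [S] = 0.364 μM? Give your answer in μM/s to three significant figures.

With α = 1 + [I]/Ki = 1 + 0.316/0.309 = 2.023, the noncompetitive rate law is v = (Vmax/α)·[S] / (Km + [S]).
v = (37.1/2.023)×0.364 / (1.68 + 0.364) = 6.677/2.044 = 3.27 μM/s.

3.27 μM/s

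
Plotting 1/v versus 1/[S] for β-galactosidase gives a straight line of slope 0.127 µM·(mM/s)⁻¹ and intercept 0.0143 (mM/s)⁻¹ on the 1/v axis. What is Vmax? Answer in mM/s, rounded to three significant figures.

69.9 mM/s

The y-intercept of a Lineweaver–Burk plot equals 1/Vmax, so Vmax = 1/0.0143 = 69.9 mM/s.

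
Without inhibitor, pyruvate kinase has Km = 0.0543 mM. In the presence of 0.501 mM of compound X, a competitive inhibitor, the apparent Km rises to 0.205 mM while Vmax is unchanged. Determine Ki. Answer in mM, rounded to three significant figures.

0.181 mM

Competitive: Km,app = α·Km with α = 1 + [I]/Ki.
α = Km,app/Km = 0.205/0.0543 = 3.775.
Ki = [I]/(α − 1) = 0.501/2.775 = 0.181 mM.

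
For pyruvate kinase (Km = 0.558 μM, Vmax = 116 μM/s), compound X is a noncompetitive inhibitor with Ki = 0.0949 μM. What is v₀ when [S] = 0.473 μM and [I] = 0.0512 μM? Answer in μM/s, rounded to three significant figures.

α = 1 + [I]/Ki = 1 + 0.0512/0.0949 = 1.540.
For a noncompetitive inhibitor, Vmax is reduced to Vmax/α while Km is unchanged: Km,app = 0.558 μM, Vmax,app = 75.3 μM/s.
v = Vmax,app·[S]/(Km,app + [S]) = 75.3 × 0.473/(0.558 + 0.473) = 34.6 μM/s.

34.6 μM/s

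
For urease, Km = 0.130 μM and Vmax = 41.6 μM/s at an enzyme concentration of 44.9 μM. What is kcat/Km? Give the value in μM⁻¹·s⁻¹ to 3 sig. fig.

7.13 μM⁻¹·s⁻¹

kcat = Vmax/[E]total = 41.6/44.9 = 0.927 s⁻¹.
kcat/Km = 0.927/0.130 = 7.13 μM⁻¹·s⁻¹.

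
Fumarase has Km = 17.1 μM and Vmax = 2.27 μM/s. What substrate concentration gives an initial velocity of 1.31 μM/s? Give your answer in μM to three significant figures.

23.3 μM

The required fractional saturation is v/Vmax = 1.31/2.27 = 0.5771.
Then [S]/(Km+[S]) = 0.5771 ⇒ [S] = 17.1 × 0.5771/(1 − 0.5771) = 23.3 μM.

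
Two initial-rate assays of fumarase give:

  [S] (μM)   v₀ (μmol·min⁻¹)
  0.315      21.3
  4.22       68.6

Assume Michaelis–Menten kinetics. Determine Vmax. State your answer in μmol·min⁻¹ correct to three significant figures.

83.6 μmol·min⁻¹

From v = Vmax[S]/(Km+[S]), each point gives Vmax = v(Km+[S])/[S].
Equating: 21.3(Km+0.315)/0.315 = 68.6(Km+4.22)/4.22.
67.62·Km + 21.3 = 16.26·Km + 68.6, so (67.62 − 16.26)·Km = 68.6 − 21.3.
Km = 47.30/51.36 = 0.921 μM; then Vmax = 21.3(0.921+0.315)/0.315 = 83.6 μmol·min⁻¹.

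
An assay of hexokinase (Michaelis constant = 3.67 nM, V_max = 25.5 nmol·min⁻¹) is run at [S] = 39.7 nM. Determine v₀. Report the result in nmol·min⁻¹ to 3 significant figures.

[S]/(Km+[S]) = 39.7/43.37 = 0.9154, the fractional saturation.
v = 0.9154 × Vmax = 0.9154 × 25.5 = 23.3 nmol·min⁻¹.

23.3 nmol·min⁻¹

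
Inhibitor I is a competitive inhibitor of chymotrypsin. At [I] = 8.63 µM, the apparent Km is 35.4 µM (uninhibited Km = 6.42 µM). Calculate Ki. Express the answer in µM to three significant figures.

1.91 µM

Competitive: Km,app = α·Km with α = 1 + [I]/Ki.
α = Km,app/Km = 35.4/6.42 = 5.514.
Ki = [I]/(α − 1) = 8.63/4.514 = 1.91 µM.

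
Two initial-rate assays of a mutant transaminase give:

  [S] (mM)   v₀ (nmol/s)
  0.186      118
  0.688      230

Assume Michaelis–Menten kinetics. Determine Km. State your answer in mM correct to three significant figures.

In reciprocal form, 1/v = (Km/Vmax)·(1/[S]) + 1/Vmax. The two points give (1/[S], 1/v) = (5.376, 0.008475) and (1.453, 0.004348).
Slope = (0.008475 − 0.004348)/(5.376 − 1.453) = 0.001052; intercept = 0.008475 − 0.001052×5.376 = 0.002819.
Vmax = 1/intercept = 355 nmol/s; Km = slope × Vmax = 0.001052 × 355 = 0.373 mM.

0.373 mM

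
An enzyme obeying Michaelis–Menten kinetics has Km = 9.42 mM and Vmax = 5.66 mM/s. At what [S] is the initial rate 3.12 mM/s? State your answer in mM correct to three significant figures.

11.6 mM

Rearranging v = Vmax[S]/(Km+[S]) gives [S] = Km·v/(Vmax − v).
[S] = 9.42 × 3.12 / (5.66 − 3.12) = 29.39/2.540 = 11.6 mM.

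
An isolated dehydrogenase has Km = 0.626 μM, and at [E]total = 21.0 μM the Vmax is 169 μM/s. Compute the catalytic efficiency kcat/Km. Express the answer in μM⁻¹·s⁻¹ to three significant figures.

kcat = Vmax/[E]total = 169/21.0 = 8.05 s⁻¹.
kcat/Km = 8.05/0.626 = 12.9 μM⁻¹·s⁻¹.

12.9 μM⁻¹·s⁻¹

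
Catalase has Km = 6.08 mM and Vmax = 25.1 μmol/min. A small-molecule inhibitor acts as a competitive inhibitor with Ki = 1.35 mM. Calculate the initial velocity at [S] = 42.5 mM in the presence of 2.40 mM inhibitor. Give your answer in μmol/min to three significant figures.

With α = 1 + [I]/Ki = 1 + 2.40/1.35 = 2.778, the competitive rate law is v = Vmax[S] / (αKm + [S]).
v = 25.1×42.5 / (2.778×6.08 + 42.5) = 1067/59.39 = 18.0 μmol/min.

18.0 μmol/min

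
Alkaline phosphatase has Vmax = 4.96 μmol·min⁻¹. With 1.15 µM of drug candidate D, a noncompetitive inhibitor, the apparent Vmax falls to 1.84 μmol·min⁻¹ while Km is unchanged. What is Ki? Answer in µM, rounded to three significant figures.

Noncompetitive: Vmax,app = Vmax/α with α = 1 + [I]/Ki.
α = Vmax/Vmax,app = 4.96/1.84 = 2.696.
Since α = 1 + [I]/Ki, [I]/Ki = 2.696 − 1 = 1.696 and Ki = 1.15/1.696 = 0.678 µM.

0.678 µM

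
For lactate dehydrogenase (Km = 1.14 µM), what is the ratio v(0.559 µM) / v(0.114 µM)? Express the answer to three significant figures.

3.62

The fractional saturations are [S]/(Km+[S]) = 0.114/1.254 = 0.09091 and 0.559/1.699 = 0.3290.
v₂/v₁ is just their ratio: 0.3290/0.09091 = 3.62.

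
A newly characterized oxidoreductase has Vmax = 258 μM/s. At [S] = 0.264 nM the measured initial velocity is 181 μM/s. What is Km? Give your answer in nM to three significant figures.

0.112 nM

v/Vmax = 181/258 = 0.7016 = [S]/(Km+[S]).
So Km + [S] = [S]/0.7016 = 0.3763 nM, giving Km = 0.3763 − 0.264 = 0.112 nM.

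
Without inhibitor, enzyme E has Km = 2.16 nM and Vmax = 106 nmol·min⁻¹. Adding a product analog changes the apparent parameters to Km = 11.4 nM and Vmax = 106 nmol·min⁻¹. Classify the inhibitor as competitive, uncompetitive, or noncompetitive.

competitive

Km increases (2.16 → 11.4 nM) while Vmax is unchanged — the hallmark of competitive inhibition.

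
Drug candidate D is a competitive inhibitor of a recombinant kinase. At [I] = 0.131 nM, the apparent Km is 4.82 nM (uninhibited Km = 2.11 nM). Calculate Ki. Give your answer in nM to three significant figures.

0.102 nM

Competitive: Km,app = α·Km with α = 1 + [I]/Ki.
α = Km,app/Km = 4.82/2.11 = 2.284.
Since α = 1 + [I]/Ki, [I]/Ki = 2.284 − 1 = 1.284 and Ki = 0.131/1.284 = 0.102 nM.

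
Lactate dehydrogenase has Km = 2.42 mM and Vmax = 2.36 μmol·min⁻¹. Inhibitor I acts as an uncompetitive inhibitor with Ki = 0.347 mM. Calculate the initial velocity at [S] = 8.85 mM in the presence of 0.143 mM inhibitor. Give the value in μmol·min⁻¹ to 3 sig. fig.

1.40 μmol·min⁻¹

α = 1 + [I]/Ki = 1 + 0.143/0.347 = 1.412.
For an uncompetitive inhibitor, both parameters are divided by α, giving Vmax/α and Km/α: Km,app = 1.71 mM, Vmax,app = 1.67 μmol·min⁻¹.
v = Vmax,app·[S]/(Km,app + [S]) = 1.67 × 8.85/(1.71 + 8.85) = 1.40 μmol·min⁻¹.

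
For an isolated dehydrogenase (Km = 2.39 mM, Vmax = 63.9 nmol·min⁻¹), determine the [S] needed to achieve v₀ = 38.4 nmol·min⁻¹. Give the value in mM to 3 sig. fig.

3.60 mM

Rearranging v = Vmax[S]/(Km+[S]) gives [S] = Km·v/(Vmax − v).
[S] = 2.39 × 38.4 / (63.9 − 38.4) = 91.78/25.50 = 3.60 mM.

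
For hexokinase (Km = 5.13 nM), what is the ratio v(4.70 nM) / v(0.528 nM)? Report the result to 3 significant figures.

Since Vmax cancels, v₂/v₁ = [S]₂(Km+[S]₁) / [S]₁(Km+[S]₂).
= 4.70×(5.13+0.528) / (0.528×(5.13+4.70)) = 26.59/5.190 = 5.12.

5.12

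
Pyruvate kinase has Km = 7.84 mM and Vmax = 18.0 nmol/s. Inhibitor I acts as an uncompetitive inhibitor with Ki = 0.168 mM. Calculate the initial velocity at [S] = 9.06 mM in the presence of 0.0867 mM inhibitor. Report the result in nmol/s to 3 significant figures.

7.56 nmol/s

α = 1 + [I]/Ki = 1 + 0.0867/0.168 = 1.516.
For an uncompetitive inhibitor, both parameters are divided by α, giving Vmax/α and Km/α: Km,app = 5.17 mM, Vmax,app = 11.9 nmol/s.
v = Vmax,app·[S]/(Km,app + [S]) = 11.9 × 9.06/(5.17 + 9.06) = 7.56 nmol/s.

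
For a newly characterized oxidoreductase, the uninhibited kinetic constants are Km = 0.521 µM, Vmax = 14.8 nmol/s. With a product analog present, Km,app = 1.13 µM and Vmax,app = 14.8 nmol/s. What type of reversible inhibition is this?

Km increases (0.521 → 1.13 µM) while Vmax is unchanged — the hallmark of competitive inhibition.

competitive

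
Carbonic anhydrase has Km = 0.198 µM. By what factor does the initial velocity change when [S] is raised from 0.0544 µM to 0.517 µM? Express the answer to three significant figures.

Since Vmax cancels, v₂/v₁ = [S]₂(Km+[S]₁) / [S]₁(Km+[S]₂).
= 0.517×(0.198+0.0544) / (0.0544×(0.198+0.517)) = 0.1305/0.03890 = 3.35.

3.35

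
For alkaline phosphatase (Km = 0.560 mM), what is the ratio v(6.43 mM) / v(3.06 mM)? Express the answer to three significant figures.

1.09

Since Vmax cancels, v₂/v₁ = [S]₂(Km+[S]₁) / [S]₁(Km+[S]₂).
= 6.43×(0.560+3.06) / (3.06×(0.560+6.43)) = 23.28/21.39 = 1.09.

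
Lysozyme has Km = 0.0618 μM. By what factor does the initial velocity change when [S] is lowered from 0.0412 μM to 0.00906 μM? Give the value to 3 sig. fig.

The fractional saturations are [S]/(Km+[S]) = 0.0412/0.1030 = 0.4000 and 0.00906/0.07086 = 0.1279.
v₂/v₁ is just their ratio: 0.1279/0.4000 = 0.320.

0.320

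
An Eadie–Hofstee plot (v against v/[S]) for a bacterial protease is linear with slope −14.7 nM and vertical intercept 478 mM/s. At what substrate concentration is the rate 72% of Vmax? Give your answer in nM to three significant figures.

The Eadie–Hofstee slope gives Km = 14.7 nM (slope = −Km).
v/Vmax = [S]/(Km+[S]) = 0.72 ⇒ [S] = Km·0.72/(1−0.72) = 14.7 × 2.571 = 37.8 nM.

37.8 nM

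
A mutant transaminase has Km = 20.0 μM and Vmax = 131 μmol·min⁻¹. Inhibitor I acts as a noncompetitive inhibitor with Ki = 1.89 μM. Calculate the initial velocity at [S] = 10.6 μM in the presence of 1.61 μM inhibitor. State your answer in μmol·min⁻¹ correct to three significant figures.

α = 1 + [I]/Ki = 1 + 1.61/1.89 = 1.852.
For a noncompetitive inhibitor, Vmax is reduced to Vmax/α while Km is unchanged: Km,app = 20.0 μM, Vmax,app = 70.7 μmol·min⁻¹.
v = Vmax,app·[S]/(Km,app + [S]) = 70.7 × 10.6/(20.0 + 10.6) = 24.5 μmol·min⁻¹.

24.5 μmol·min⁻¹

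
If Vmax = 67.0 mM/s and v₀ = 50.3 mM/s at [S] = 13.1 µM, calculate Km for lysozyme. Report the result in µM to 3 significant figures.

v/Vmax = 50.3/67.0 = 0.7507 = [S]/(Km+[S]).
So Km + [S] = [S]/0.7507 = 17.45 µM, giving Km = 17.45 − 13.1 = 4.35 µM.

4.35 µM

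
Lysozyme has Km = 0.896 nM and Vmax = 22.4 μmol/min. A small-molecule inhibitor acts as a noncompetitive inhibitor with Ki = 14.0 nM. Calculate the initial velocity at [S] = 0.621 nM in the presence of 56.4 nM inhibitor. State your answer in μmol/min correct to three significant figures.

1.82 μmol/min

α = 1 + [I]/Ki = 1 + 56.4/14.0 = 5.029.
For a noncompetitive inhibitor, Vmax is reduced to Vmax/α while Km is unchanged: Km,app = 0.896 nM, Vmax,app = 4.45 μmol/min.
v = Vmax,app·[S]/(Km,app + [S]) = 4.45 × 0.621/(0.896 + 0.621) = 1.82 μmol/min.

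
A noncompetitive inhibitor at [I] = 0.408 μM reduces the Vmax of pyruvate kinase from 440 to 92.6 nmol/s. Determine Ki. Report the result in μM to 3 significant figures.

Noncompetitive: Vmax,app = Vmax/α with α = 1 + [I]/Ki.
α = Vmax/Vmax,app = 440/92.6 = 4.752.
Ki = [I]/(α − 1) = 0.408/3.752 = 0.109 μM.

0.109 μM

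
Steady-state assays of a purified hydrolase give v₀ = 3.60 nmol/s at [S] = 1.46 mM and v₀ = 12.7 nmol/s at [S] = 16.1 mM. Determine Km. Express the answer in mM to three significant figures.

In reciprocal form, 1/v = (Km/Vmax)·(1/[S]) + 1/Vmax. The two points give (1/[S], 1/v) = (0.6849, 0.2778) and (0.06211, 0.07874).
Slope = (0.2778 − 0.07874)/(0.6849 − 0.06211) = 0.3196; intercept = 0.2778 − 0.3196×0.6849 = 0.05889.
Vmax = 1/intercept = 17.0 nmol/s; Km = slope × Vmax = 0.3196 × 17.0 = 5.43 mM.

5.43 mM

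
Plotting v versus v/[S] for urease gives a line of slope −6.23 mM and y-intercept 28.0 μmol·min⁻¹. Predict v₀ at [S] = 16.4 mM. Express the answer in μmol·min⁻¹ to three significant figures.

20.3 μmol·min⁻¹

In the Eadie–Hofstee form v = Vmax − Km·(v/[S]), the slope is −Km and the intercept is Vmax, so Km = 6.23 mM and Vmax = 28.0 μmol·min⁻¹.
v = 28.0 × 16.4/(6.23 + 16.4) = 20.3 μmol·min⁻¹.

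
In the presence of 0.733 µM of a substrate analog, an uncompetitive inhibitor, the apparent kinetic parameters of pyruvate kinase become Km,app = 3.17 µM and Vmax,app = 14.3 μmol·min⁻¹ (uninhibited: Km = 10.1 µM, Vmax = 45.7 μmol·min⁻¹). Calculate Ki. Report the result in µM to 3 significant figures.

Uncompetitive: Vmax,app = Vmax/α (and Km,app = Km/α) with α = 1 + [I]/Ki.
α = Vmax/Vmax,app = 45.7/14.3 = 3.196.
Since α = 1 + [I]/Ki, [I]/Ki = 3.196 − 1 = 2.196 and Ki = 0.733/2.196 = 0.334 µM.

0.334 µM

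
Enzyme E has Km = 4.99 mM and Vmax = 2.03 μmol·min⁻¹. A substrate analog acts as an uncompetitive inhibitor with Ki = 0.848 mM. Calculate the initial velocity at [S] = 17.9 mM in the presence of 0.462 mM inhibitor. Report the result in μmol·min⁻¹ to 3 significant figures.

1.11 μmol·min⁻¹

With α = 1 + [I]/Ki = 1 + 0.462/0.848 = 1.545, the uncompetitive rate law is v = (Vmax/α)·[S] / (Km/α + [S]).
v = (2.03/1.545)×17.9 / (4.99/1.545 + 17.9) = 23.52/21.13 = 1.11 μmol·min⁻¹.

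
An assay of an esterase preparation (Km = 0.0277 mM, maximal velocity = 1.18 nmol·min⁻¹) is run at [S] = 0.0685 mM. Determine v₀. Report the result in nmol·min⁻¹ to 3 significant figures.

0.840 nmol·min⁻¹

v = Vmax·[S]/(Km + [S]) = 1.18 × 0.0685 / (0.0277 + 0.0685)
  = 0.08083 / 0.09620 = 0.840 nmol·min⁻¹.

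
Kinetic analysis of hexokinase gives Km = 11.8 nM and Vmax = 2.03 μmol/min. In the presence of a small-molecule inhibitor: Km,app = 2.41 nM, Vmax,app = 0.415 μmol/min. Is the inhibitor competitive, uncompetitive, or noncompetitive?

uncompetitive

Both Km and Vmax decrease by the same factor (~4.89-fold) — characteristic of uncompetitive inhibition.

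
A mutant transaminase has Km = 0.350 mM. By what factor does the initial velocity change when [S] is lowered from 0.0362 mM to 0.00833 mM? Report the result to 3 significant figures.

Since Vmax cancels, v₂/v₁ = [S]₂(Km+[S]₁) / [S]₁(Km+[S]₂).
= 0.00833×(0.350+0.0362) / (0.0362×(0.350+0.00833)) = 0.003217/0.01297 = 0.248.

0.248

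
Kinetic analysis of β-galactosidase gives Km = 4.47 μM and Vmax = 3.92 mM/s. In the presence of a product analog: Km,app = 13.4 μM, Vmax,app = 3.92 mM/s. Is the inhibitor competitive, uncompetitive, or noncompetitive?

competitive

Km increases (4.47 → 13.4 μM) while Vmax is unchanged — the hallmark of competitive inhibition.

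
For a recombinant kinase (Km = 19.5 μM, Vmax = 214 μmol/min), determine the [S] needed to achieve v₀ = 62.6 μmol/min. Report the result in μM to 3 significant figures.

8.06 μM

The required fractional saturation is v/Vmax = 62.6/214 = 0.2925.
Then [S]/(Km+[S]) = 0.2925 ⇒ [S] = 19.5 × 0.2925/(1 − 0.2925) = 8.06 μM.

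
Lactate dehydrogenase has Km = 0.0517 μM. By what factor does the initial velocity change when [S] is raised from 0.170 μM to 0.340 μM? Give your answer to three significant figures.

1.13

The fractional saturations are [S]/(Km+[S]) = 0.170/0.2217 = 0.7668 and 0.340/0.3917 = 0.8680.
v₂/v₁ is just their ratio: 0.8680/0.7668 = 1.13.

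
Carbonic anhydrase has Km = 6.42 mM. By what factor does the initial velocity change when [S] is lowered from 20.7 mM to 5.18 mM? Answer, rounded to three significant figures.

Since Vmax cancels, v₂/v₁ = [S]₂(Km+[S]₁) / [S]₁(Km+[S]₂).
= 5.18×(6.42+20.7) / (20.7×(6.42+5.18)) = 140.5/240.1 = 0.585.

0.585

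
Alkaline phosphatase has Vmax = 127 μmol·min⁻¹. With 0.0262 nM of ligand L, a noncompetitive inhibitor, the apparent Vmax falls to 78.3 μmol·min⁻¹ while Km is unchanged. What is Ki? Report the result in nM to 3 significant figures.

0.0421 nM

Noncompetitive: Vmax,app = Vmax/α with α = 1 + [I]/Ki.
α = Vmax/Vmax,app = 127/78.3 = 1.622.
Ki = [I]/(α − 1) = 0.0262/0.6220 = 0.0421 nM.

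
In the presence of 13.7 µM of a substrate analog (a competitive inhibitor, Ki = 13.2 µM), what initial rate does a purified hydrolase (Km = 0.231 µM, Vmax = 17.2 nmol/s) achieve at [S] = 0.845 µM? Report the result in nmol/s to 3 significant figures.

11.0 nmol/s

With α = 1 + [I]/Ki = 1 + 13.7/13.2 = 2.038, the competitive rate law is v = Vmax[S] / (αKm + [S]).
v = 17.2×0.845 / (2.038×0.231 + 0.845) = 14.53/1.316 = 11.0 nmol/s.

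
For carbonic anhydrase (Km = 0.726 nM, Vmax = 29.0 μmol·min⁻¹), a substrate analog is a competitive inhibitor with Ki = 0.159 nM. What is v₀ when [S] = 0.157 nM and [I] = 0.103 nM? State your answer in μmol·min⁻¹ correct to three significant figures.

3.36 μmol·min⁻¹

With α = 1 + [I]/Ki = 1 + 0.103/0.159 = 1.648, the competitive rate law is v = Vmax[S] / (αKm + [S]).
v = 29.0×0.157 / (1.648×0.726 + 0.157) = 4.553/1.353 = 3.36 μmol·min⁻¹.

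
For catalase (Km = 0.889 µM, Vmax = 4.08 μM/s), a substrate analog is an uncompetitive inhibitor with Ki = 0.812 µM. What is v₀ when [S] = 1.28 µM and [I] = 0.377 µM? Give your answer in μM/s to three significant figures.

With α = 1 + [I]/Ki = 1 + 0.377/0.812 = 1.464, the uncompetitive rate law is v = (Vmax/α)·[S] / (Km/α + [S]).
v = (4.08/1.464)×1.28 / (0.889/1.464 + 1.28) = 3.567/1.887 = 1.89 μM/s.

1.89 μM/s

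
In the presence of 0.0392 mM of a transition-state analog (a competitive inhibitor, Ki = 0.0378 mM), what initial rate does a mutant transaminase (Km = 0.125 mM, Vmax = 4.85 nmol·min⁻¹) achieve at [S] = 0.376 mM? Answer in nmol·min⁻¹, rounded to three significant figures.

α = 1 + [I]/Ki = 1 + 0.0392/0.0378 = 2.037.
For a competitive inhibitor, Vmax is unchanged and the apparent Km becomes α·Km: Km,app = 0.255 mM, Vmax,app = 4.85 nmol·min⁻¹.
v = Vmax,app·[S]/(Km,app + [S]) = 4.85 × 0.376/(0.255 + 0.376) = 2.89 nmol·min⁻¹.

2.89 nmol·min⁻¹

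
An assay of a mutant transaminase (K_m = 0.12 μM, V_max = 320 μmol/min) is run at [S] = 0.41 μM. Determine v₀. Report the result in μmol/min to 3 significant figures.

[S]/(Km+[S]) = 0.41/0.5300 = 0.7736, the fractional saturation.
v = 0.7736 × Vmax = 0.7736 × 320 = 248 μmol/min.

248 μmol/min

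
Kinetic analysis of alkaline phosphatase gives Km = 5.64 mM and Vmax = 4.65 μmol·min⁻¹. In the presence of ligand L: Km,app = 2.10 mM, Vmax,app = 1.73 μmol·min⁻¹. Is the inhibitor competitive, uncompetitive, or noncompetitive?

Both Km and Vmax decrease by the same factor (~2.69-fold) — characteristic of uncompetitive inhibition.

uncompetitive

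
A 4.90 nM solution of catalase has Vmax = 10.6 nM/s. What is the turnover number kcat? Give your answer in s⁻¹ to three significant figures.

kcat = Vmax/[E]total = 10.6 nM/s / 4.90 nM = 2.16 s⁻¹.

2.16 s⁻¹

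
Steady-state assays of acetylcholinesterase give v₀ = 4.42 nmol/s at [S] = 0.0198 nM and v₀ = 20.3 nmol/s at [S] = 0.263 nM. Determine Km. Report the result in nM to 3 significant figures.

In reciprocal form, 1/v = (Km/Vmax)·(1/[S]) + 1/Vmax. The two points give (1/[S], 1/v) = (50.51, 0.2262) and (3.802, 0.04926).
Slope = (0.2262 − 0.04926)/(50.51 − 3.802) = 0.003790; intercept = 0.2262 − 0.003790×50.51 = 0.03485.
Vmax = 1/intercept = 28.7 nmol/s; Km = slope × Vmax = 0.003790 × 28.7 = 0.109 nM.

0.109 nM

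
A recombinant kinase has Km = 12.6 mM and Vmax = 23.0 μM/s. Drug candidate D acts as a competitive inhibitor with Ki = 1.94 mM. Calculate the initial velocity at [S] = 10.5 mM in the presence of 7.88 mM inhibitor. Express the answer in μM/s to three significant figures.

3.25 μM/s

With α = 1 + [I]/Ki = 1 + 7.88/1.94 = 5.062, the competitive rate law is v = Vmax[S] / (αKm + [S]).
v = 23.0×10.5 / (5.062×12.6 + 10.5) = 241.5/74.28 = 3.25 μM/s.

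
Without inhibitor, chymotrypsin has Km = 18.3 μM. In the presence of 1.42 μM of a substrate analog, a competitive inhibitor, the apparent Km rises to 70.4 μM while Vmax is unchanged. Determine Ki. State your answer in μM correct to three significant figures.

0.499 μM

Competitive: Km,app = α·Km with α = 1 + [I]/Ki.
α = Km,app/Km = 70.4/18.3 = 3.847.
Ki = [I]/(α − 1) = 1.42/2.847 = 0.499 μM.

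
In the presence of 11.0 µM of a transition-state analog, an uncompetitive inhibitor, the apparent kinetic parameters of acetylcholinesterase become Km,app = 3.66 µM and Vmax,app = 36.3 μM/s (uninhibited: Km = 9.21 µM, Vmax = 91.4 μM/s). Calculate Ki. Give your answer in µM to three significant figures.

7.25 µM

Uncompetitive: Vmax,app = Vmax/α (and Km,app = Km/α) with α = 1 + [I]/Ki.
α = Vmax/Vmax,app = 91.4/36.3 = 2.518.
Since α = 1 + [I]/Ki, [I]/Ki = 2.518 − 1 = 1.518 and Ki = 11.0/1.518 = 7.25 µM.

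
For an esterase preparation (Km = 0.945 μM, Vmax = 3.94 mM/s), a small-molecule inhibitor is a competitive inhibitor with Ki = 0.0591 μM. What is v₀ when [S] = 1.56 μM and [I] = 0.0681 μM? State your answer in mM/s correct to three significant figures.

1.71 mM/s

With α = 1 + [I]/Ki = 1 + 0.0681/0.0591 = 2.152, the competitive rate law is v = Vmax[S] / (αKm + [S]).
v = 3.94×1.56 / (2.152×0.945 + 1.56) = 6.146/3.594 = 1.71 mM/s.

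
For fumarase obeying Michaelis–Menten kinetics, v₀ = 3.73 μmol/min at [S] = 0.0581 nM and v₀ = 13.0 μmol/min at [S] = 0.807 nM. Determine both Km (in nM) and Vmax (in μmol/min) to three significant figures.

From v = Vmax[S]/(Km+[S]), each point gives Vmax = v(Km+[S])/[S].
Equating: 3.73(Km+0.0581)/0.0581 = 13.0(Km+0.807)/0.807.
64.20·Km + 3.73 = 16.11·Km + 13.0, so (64.20 − 16.11)·Km = 13.0 − 3.73.
Km = 9.270/48.09 = 0.193 nM; then Vmax = 3.73(0.193+0.0581)/0.0581 = 16.1 μmol/min.

Km = 0.193 nM; Vmax = 16.1 μmol/min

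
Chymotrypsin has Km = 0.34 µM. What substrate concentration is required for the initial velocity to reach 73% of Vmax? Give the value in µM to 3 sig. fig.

0.919 µM

v/Vmax = [S]/(Km+[S]) = 0.73, so [S] = Km·0.73/(1 − 0.73) = 0.34 × 2.704.
[S] = 0.919 µM.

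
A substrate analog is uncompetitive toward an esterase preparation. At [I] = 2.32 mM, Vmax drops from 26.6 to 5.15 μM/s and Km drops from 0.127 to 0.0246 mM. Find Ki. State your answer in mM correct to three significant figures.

Uncompetitive: Vmax,app = Vmax/α (and Km,app = Km/α) with α = 1 + [I]/Ki.
α = Vmax/Vmax,app = 26.6/5.15 = 5.165.
Ki = [I]/(α − 1) = 2.32/4.165 = 0.557 mM.

0.557 mM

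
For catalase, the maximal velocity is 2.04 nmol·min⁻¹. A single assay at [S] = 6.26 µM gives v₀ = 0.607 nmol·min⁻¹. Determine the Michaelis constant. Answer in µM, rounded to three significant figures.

v/Vmax = 0.607/2.04 = 0.2975 = [S]/(Km+[S]).
So Km + [S] = [S]/0.2975 = 21.04 µM, giving Km = 21.04 − 6.26 = 14.8 µM.

14.8 µM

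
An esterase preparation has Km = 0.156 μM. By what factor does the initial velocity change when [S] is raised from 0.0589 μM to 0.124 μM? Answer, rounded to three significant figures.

1.62

The fractional saturations are [S]/(Km+[S]) = 0.0589/0.2149 = 0.2741 and 0.124/0.2800 = 0.4429.
v₂/v₁ is just their ratio: 0.4429/0.2741 = 1.62.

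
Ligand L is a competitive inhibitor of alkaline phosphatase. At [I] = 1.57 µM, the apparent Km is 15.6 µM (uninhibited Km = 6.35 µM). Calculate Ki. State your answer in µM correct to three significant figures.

Competitive: Km,app = α·Km with α = 1 + [I]/Ki.
α = Km,app/Km = 15.6/6.35 = 2.457.
Ki = [I]/(α − 1) = 1.57/1.457 = 1.08 µM.

1.08 µM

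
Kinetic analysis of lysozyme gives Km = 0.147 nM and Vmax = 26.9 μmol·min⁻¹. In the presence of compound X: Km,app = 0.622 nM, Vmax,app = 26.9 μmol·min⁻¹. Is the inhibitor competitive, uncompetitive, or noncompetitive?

competitive

Km increases (0.147 → 0.622 nM) while Vmax is unchanged — the hallmark of competitive inhibition.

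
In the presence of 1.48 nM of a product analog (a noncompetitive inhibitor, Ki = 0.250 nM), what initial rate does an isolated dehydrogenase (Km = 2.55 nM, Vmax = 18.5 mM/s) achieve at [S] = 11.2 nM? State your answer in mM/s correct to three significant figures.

2.18 mM/s

With α = 1 + [I]/Ki = 1 + 1.48/0.250 = 6.920, the noncompetitive rate law is v = (Vmax/α)·[S] / (Km + [S]).
v = (18.5/6.920)×11.2 / (2.55 + 11.2) = 29.94/13.75 = 2.18 mM/s.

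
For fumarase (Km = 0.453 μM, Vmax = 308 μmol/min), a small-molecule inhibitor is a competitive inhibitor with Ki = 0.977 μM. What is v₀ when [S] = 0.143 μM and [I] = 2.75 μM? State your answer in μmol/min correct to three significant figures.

23.5 μmol/min

α = 1 + [I]/Ki = 1 + 2.75/0.977 = 3.815.
For a competitive inhibitor, Vmax is unchanged and the apparent Km becomes α·Km: Km,app = 1.73 μM, Vmax,app = 308 μmol/min.
v = Vmax,app·[S]/(Km,app + [S]) = 308 × 0.143/(1.73 + 0.143) = 23.5 μmol/min.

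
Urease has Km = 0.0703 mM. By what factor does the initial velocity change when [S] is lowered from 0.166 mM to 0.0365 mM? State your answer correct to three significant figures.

The fractional saturations are [S]/(Km+[S]) = 0.166/0.2363 = 0.7025 and 0.0365/0.1068 = 0.3418.
v₂/v₁ is just their ratio: 0.3418/0.7025 = 0.486.

0.486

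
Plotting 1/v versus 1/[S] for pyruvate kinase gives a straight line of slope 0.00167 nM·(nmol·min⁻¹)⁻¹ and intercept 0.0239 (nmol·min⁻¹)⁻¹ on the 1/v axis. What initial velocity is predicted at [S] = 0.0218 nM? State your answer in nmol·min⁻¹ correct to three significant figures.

9.95 nmol·min⁻¹

The y-intercept is 1/Vmax, so Vmax = 1/0.0239 = 41.8 nmol·min⁻¹.
The slope is Km/Vmax, so Km = 0.00167 × 41.8 = 0.0699 nM.
Then v = 41.8 × 0.0218/(0.0699 + 0.0218) = 9.95 nmol·min⁻¹.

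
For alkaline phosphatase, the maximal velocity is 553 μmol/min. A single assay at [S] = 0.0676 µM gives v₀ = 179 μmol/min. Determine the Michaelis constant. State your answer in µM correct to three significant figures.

0.141 µM

From v = Vmax[S]/(Km+[S]), Km = [S](Vmax − v)/v.
Km = 0.0676 × (553 − 179) / 179 = 25.28/179 = 0.141 µM.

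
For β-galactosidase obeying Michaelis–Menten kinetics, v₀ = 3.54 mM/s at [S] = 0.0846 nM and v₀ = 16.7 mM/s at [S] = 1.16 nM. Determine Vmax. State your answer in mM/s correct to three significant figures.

23.6 mM/s

In reciprocal form, 1/v = (Km/Vmax)·(1/[S]) + 1/Vmax. The two points give (1/[S], 1/v) = (11.82, 0.2825) and (0.8621, 0.05988).
Slope = (0.2825 − 0.05988)/(11.82 − 0.8621) = 0.02031; intercept = 0.2825 − 0.02031×11.82 = 0.04237.
Vmax = 1/intercept = 23.6 mM/s; Km = slope × Vmax = 0.02031 × 23.6 = 0.479 nM.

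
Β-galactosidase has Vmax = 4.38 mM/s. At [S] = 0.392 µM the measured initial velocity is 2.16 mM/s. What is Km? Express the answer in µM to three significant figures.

From v = Vmax[S]/(Km+[S]), Km = [S](Vmax − v)/v.
Km = 0.392 × (4.38 − 2.16) / 2.16 = 0.8702/2.16 = 0.403 µM.

0.403 µM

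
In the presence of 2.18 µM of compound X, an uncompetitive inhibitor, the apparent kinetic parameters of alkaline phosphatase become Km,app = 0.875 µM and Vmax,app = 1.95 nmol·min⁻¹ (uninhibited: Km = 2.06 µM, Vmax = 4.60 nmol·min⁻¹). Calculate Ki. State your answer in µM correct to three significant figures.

Uncompetitive: Vmax,app = Vmax/α (and Km,app = Km/α) with α = 1 + [I]/Ki.
α = Vmax/Vmax,app = 4.60/1.95 = 2.359.
Ki = [I]/(α − 1) = 2.18/1.359 = 1.60 µM.

1.60 µM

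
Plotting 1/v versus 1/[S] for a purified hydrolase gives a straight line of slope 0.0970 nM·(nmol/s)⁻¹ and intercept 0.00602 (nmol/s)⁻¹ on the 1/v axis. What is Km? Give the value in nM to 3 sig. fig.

16.1 nM

y-intercept = 1/Vmax ⇒ Vmax = 166 nmol/s; slope = Km/Vmax ⇒ Km = slope × Vmax.
Km = 0.0970 × 166 = 16.1 nM.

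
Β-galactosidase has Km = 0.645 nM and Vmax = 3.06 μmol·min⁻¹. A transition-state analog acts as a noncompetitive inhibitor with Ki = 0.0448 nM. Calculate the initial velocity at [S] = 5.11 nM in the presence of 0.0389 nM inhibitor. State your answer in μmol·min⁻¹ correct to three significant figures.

α = 1 + [I]/Ki = 1 + 0.0389/0.0448 = 1.868.
For a noncompetitive inhibitor, Vmax is reduced to Vmax/α while Km is unchanged: Km,app = 0.645 nM, Vmax,app = 1.64 μmol·min⁻¹.
v = Vmax,app·[S]/(Km,app + [S]) = 1.64 × 5.11/(0.645 + 5.11) = 1.45 μmol·min⁻¹.

1.45 μmol·min⁻¹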